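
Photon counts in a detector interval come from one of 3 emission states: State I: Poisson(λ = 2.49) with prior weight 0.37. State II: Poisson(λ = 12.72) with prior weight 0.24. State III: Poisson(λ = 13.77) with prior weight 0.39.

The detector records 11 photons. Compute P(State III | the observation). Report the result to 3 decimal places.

0.576

Apply Bayes' rule: the posterior for each component is proportional to its prior times its likelihood at x.
Component likelihoods at x = 11 photons:
  p_I = 4.73853e-05
  p_II = 0.105676
  p_III = 0.0884876
Weight by the priors:
  π_I·p_I = 0.37 × 4.73853e-05 = 1.75326e-05
  π_II·p_II = 0.24 × 0.105676 = 0.0253623
  π_III·p_III = 0.39 × 0.0884876 = 0.0345102
Marginal: 1.75326e-05 + 0.0253623 + 0.0345102 = 0.05989
P(State III | the observation) ≈ 0.576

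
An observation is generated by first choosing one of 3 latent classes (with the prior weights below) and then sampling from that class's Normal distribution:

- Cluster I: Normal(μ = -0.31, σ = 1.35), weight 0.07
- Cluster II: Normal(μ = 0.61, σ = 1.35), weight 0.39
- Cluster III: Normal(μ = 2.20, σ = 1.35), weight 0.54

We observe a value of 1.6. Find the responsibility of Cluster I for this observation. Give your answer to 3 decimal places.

0.032

The responsibility of component k is π_k f_k(x) divided by Σ_j π_j f_j(x).
Component likelihoods at x = 1.6:
  f_I = (1/(1.35·√(2π)))·exp(−(1.6−-0.31)²/(2·1.35²)) = 0.295513·exp(-1.00085) = 0.108621
  f_II = (1/(1.35·√(2π)))·exp(−(1.6−0.61)²/(2·1.35²)) = 0.295513·exp(-0.26889) = 0.225839
  f_III = (1/(1.35·√(2π)))·exp(−(1.6−2.20)²/(2·1.35²)) = 0.295513·exp(-0.09877) = 0.267721
Weight by the priors:
  π_I·f_I = 0.07 × 0.108621 = 0.00760345
  π_II·f_II = 0.39 × 0.225839 = 0.0880773
  π_III·f_III = 0.54 × 0.267721 = 0.14457
Marginal: 0.00760345 + 0.0880773 + 0.14457 = 0.24025
So the posterior for Cluster I is 0.00760345 / 0.24025 ≈ 0.032.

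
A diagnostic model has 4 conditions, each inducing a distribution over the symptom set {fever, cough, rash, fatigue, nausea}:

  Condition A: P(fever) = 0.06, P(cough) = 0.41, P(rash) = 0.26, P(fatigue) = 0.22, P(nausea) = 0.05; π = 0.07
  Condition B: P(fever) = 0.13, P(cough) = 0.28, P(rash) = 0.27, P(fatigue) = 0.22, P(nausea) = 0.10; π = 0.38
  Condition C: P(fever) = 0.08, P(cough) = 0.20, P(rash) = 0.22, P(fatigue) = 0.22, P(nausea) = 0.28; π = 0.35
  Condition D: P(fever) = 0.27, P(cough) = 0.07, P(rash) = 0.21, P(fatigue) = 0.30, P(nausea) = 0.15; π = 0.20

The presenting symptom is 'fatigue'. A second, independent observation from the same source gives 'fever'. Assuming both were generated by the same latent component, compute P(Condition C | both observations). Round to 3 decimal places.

0.180

The responsibility of component k is π_k f_k(x) divided by Σ_j π_j f_j(x).
Since both observations come from the same component, the likelihood for component k is f_k(x₁)·f_k(x₂).
  p_A = [0.22] × [0.06] = 0.0132
  p_B = [0.22] × [0.13] = 0.0286
  p_C = [0.22] × [0.08] = 0.0176
  p_D = [0.3] × [0.27] = 0.081
Multiply by the mixture weights:
  π_A·p_A = 0.07 × 0.0132 = 0.000924
  π_B·p_B = 0.38 × 0.0286 = 0.010868
  π_C·p_C = 0.35 × 0.0176 = 0.00616
  π_D·p_D = 0.20 × 0.081 = 0.0162
Marginal: 0.000924 + 0.010868 + 0.00616 + 0.0162 = 0.034152
So the posterior for Condition C is 0.00616 / 0.034152 ≈ 0.180.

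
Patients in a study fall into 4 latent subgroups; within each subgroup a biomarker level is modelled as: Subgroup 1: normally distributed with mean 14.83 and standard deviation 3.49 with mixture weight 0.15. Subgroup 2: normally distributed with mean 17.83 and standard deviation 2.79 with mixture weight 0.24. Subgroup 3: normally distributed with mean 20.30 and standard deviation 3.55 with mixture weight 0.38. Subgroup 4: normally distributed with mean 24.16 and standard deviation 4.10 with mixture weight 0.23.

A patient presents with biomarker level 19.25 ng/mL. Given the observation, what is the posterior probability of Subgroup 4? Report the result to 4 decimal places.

0.1219

By Bayes' theorem, P(k | x) = P(Z=k) f_k(x) / Σ_j P(Z=j) f_j(x).
Component likelihoods at x = 19.25 ng/mL:
  p_1 = (1/(3.49·√(2π)))·exp(−(19.25−14.83)²/(2·3.49²)) = 0.114310·exp(-0.80198) = 0.0512612
  p_2 = (1/(2.79·√(2π)))·exp(−(19.25−17.83)²/(2·2.79²)) = 0.142990·exp(-0.12952) = 0.125619
  p_3 = (1/(3.55·√(2π)))·exp(−(19.25−20.30)²/(2·3.55²)) = 0.112378·exp(-0.04374) = 0.107568
  p_4 = (1/(4.10·√(2π)))·exp(−(19.25−24.16)²/(2·4.10²)) = 0.097303·exp(-0.71708) = 0.0475011
Unnormalised posteriors:
  P(Z=1)·p_1 = 0.15 × 0.0512612 = 0.00768918
  P(Z=2)·p_2 = 0.24 × 0.125619 = 0.0301486
  P(Z=3)·p_3 = 0.38 × 0.107568 = 0.040876
  P(Z=4)·p_4 = 0.23 × 0.0475011 = 0.0109253
Denominator: 0.00768918 + 0.0301486 + 0.040876 + 0.0109253 = 0.0896391
So the posterior for Subgroup 4 is 0.0109253 / 0.0896391 ≈ 0.1219.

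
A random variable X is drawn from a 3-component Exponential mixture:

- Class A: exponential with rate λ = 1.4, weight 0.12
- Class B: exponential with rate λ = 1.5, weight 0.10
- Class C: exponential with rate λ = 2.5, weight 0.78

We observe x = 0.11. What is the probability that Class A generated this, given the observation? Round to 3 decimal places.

The responsibility of component k is P(Z=k) f_k(x) divided by Σ_j P(Z=j) f_j(x).
Component likelihoods at x = 0.11:
  L_A = 1.20018
  L_B = 1.27184
  L_C = 1.89893
Unnormalised posteriors:
  P(Z=A)·L_A = 0.12 × 1.20018 = 0.144022
  P(Z=B)·L_B = 0.10 × 1.27184 = 0.127184
  P(Z=C)·L_C = 0.78 × 1.89893 = 1.48117
Sum: 0.144022 + 0.127184 + 1.48117 = 1.75237
Responsibility of Class A: 0.144022 / 1.75237 ≈ 0.082

0.082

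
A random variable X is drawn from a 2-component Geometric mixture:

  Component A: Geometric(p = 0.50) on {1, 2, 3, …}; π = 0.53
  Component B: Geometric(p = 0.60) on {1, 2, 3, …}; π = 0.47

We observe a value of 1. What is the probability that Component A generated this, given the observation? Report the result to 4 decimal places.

The responsibility of component k is w_k f_k(x) divided by Σ_j w_j f_j(x).
Geometric probabilities:
  L_A = 0.50·(1−0.50)^0 = 0.50·1 = 0.5
  L_B = 0.60·(1−0.60)^0 = 0.60·1 = 0.6
Multiply by the mixture weights:
  w_A·L_A = 0.53 × 0.5 = 0.265
  w_B·L_B = 0.47 × 0.6 = 0.282
Evidence: 0.265 + 0.282 = 0.547
P(Component A | the observation) ≈ 0.4845

0.4845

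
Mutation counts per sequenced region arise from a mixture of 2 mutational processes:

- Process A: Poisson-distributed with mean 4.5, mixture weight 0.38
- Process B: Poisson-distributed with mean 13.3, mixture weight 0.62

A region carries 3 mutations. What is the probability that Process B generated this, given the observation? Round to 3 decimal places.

The responsibility of component k is P(Z=k) f_k(x) divided by Σ_j P(Z=j) f_j(x).
Component likelihoods at x = 3 mutations:
  L_A = e^(−4.5)·4.5^3/3! = 0.168718
  L_B = e^(−13.3)·13.3^3/3! = 0.000656579
Multiply by the mixture weights:
  P(Z=A)·L_A = 0.38 × 0.168718 = 0.0641128
  P(Z=B)·L_B = 0.62 × 0.000656579 = 0.000407079
Evidence: 0.0641128 + 0.000407079 = 0.0645199
So the posterior for Process B is 0.000407079 / 0.0645199 ≈ 0.006.

0.006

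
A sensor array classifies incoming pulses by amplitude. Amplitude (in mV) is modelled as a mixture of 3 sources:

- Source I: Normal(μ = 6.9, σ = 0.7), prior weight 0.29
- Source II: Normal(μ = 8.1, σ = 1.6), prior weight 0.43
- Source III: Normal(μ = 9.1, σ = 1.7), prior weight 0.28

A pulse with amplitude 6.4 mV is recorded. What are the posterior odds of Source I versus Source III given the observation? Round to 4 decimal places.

Posterior odds = (π_i f_i(x)) / (π_j f_j(x)); the normalising sum cancels.
Evaluate each component's likelihood at the observed value:
  L_I = 0.441593
  L_II = 0.141792
  L_III = 0.0664828
Posterior odds = (π_I·L_I) / (π_III·L_III) = (0.29·0.441593) / (0.28·0.0664828) = 0.128062 / 0.0186152 ≈ 6.8794

6.8794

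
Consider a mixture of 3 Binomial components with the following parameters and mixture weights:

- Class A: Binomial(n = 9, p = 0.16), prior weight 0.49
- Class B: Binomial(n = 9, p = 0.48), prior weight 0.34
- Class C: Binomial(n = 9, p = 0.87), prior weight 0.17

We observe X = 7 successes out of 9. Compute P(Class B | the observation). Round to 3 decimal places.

Apply Bayes' rule: the posterior for each component is proportional to its prior times its likelihood at x.
Component likelihoods at x = 7 successes out of 9:
  p_A = C(9,7)·0.16^7·0.84^2 = 36·2.68435e-06·0.7056 = 6.81869e-05
  p_B = C(9,7)·0.48^7·0.52^2 = 36·0.00587068·0.2704 = 0.0571476
  p_C = C(9,7)·0.87^7·0.13^2 = 36·0.377255·0.0169 = 0.229522
Unnormalised posteriors:
  π_A·p_A = 0.49 × 6.81869e-05 = 3.34116e-05
  π_B·p_B = 0.34 × 0.0571476 = 0.0194302
  π_C·p_C = 0.17 × 0.229522 = 0.0390187
Marginal: 3.34116e-05 + 0.0194302 + 0.0390187 = 0.0584823
Responsibility of Class B: 0.0194302 / 0.0584823 ≈ 0.332

0.332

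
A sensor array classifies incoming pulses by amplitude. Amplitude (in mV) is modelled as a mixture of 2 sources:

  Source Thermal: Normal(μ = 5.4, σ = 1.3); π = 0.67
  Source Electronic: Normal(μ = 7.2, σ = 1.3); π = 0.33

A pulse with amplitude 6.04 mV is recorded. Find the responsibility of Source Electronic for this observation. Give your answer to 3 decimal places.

By Bayes' theorem, P(k | x) = P(Z=k) f_k(x) / Σ_j P(Z=j) f_j(x).
Component likelihoods at x = 6.04 mV:
  L_Thermal = 0.271855
  L_Electronic = 0.206097
Multiply by the mixture weights:
  P(Z=Thermal)·L_Thermal = 0.67 × 0.271855 = 0.182143
  P(Z=Electronic)·L_Electronic = 0.33 × 0.206097 = 0.0680119
Sum: 0.182143 + 0.0680119 = 0.250155
Responsibility of Source Electronic: 0.0680119 / 0.250155 ≈ 0.272

0.272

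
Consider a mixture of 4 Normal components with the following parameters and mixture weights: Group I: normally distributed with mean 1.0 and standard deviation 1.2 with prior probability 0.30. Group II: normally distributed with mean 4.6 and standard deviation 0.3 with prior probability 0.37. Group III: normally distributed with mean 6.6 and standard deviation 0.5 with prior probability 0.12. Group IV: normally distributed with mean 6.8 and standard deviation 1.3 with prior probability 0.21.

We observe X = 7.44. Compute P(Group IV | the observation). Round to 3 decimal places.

0.710

P(component k | x) = w_k·f_k(x) / marginal(x), where marginal(x) = Σ_j w_j·f_j(x).
Evaluate each component's likelihood at the observed value:
  p_I = (1/(1.2·√(2π)))·exp(−(7.44−1.0)²/(2·1.2²)) = 0.332452·exp(-14.40056) = 1.85203e-07
  p_II = (1/(0.3·√(2π)))·exp(−(7.44−4.6)²/(2·0.3²)) = 1.329808·exp(-44.80889) = 4.60825e-20
  p_III = (1/(0.5·√(2π)))·exp(−(7.44−6.6)²/(2·0.5²)) = 0.797885·exp(-1.41120) = 0.194565
  p_IV = (1/(1.3·√(2π)))·exp(−(7.44−6.8)²/(2·1.3²)) = 0.306879·exp(-0.12118) = 0.271855
Multiply by the mixture weights:
  w_I·p_I = 0.30 × 1.85203e-07 = 5.55608e-08
  w_II·p_II = 0.37 × 4.60825e-20 = 1.70505e-20
  w_III·p_III = 0.12 × 0.194565 = 0.0233477
  w_IV·p_IV = 0.21 × 0.271855 = 0.0570896
Normaliser: 5.55608e-08 + 1.70505e-20 + 0.0233477 + 0.0570896 = 0.0804374
P(Group IV | x) ≈ 0.710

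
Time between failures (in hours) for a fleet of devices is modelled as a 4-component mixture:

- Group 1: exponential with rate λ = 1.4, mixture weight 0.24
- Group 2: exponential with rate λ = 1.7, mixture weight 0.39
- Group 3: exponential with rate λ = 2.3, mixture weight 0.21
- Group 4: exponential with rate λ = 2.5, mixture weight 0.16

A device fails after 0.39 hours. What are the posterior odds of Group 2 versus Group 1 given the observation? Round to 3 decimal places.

1.755

The posterior odds equal the prior odds times the likelihood ratio: (π_i/π_j)·(f_i(x)/f_j(x)).
Component likelihoods at x = 0.39 hours:
  f_1 = 1.4·e^(−1.4·0.39) = 1.4·e^(−0.5460) = 0.810967
  f_2 = 1.7·e^(−1.7·0.39) = 1.7·e^(−0.6630) = 0.876015
  f_3 = 2.3·e^(−2.3·0.39) = 2.3·e^(−0.8970) = 0.93792
  f_4 = 2.5·e^(−2.5·0.39) = 2.5·e^(−0.9750) = 0.942981
Posterior odds = (π_2·f_2) / (π_1·f_1) = (0.39·0.876015) / (0.24·0.810967) = 0.341646 / 0.194632 ≈ 1.755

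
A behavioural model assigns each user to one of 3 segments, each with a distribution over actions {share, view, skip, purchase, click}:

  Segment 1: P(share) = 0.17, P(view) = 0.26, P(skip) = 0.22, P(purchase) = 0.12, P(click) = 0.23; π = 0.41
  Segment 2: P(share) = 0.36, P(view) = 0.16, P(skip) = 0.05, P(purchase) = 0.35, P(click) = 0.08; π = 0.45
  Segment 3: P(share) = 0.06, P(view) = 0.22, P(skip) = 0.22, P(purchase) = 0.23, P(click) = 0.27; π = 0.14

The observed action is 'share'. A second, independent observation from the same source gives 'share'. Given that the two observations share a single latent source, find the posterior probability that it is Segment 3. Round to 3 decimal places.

0.007

The responsibility of component k is π_k f_k(x) divided by Σ_j π_j f_j(x).
Since both observations come from the same component, the likelihood for component k is f_k(x₁)·f_k(x₂).
  L_1 = [0.17] × [0.17] = 0.0289
  L_2 = [0.36] × [0.36] = 0.1296
  L_3 = [0.06] × [0.06] = 0.0036
Prior × likelihood for each component:
  π_1·L_1 = 0.41 × 0.0289 = 0.011849
  π_2·L_2 = 0.45 × 0.1296 = 0.05832
  π_3·L_3 = 0.14 × 0.0036 = 0.000504
Marginal: 0.011849 + 0.05832 + 0.000504 = 0.070673
P(Segment 3 | x₁, x₂) ≈ 0.007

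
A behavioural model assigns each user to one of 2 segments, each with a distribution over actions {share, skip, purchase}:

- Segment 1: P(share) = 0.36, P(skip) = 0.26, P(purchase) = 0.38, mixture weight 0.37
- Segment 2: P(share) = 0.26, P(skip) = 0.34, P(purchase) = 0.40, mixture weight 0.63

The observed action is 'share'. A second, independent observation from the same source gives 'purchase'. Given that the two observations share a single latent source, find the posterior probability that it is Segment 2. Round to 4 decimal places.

0.5642

By Bayes' theorem, P(k | x) = w_k f_k(x) / Σ_j w_j f_j(x).
Since both observations come from the same component, the likelihood for component k is f_k(x₁)·f_k(x₂).
  L_1 = [0.36] × [0.38] = 0.1368
  L_2 = [0.26] × [0.4] = 0.104
Weight by the priors:
  w_1·L_1 = 0.37 × 0.1368 = 0.050616
  w_2·L_2 = 0.63 × 0.104 = 0.06552
Denominator: 0.050616 + 0.06552 = 0.116136
P(Segment 2 | x) = 0.06552 / 0.116136 ≈ 0.5642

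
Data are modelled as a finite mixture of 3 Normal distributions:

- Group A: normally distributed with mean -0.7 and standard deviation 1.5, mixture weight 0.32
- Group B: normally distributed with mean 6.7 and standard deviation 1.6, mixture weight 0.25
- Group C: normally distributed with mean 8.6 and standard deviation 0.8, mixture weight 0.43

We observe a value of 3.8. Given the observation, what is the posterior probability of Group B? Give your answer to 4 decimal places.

0.9273

Posterior ∝ prior × likelihood, so P(k | x) ∝ w_k f_k(x); normalise over all components.
Evaluate each component's likelihood at the observed value:
  L_A = (1/(1.5·√(2π)))·exp(−(3.8−-0.7)²/(2·1.5²)) = 0.265962·exp(-4.50000) = 0.00295457
  L_B = (1/(1.6·√(2π)))·exp(−(3.8−6.7)²/(2·1.6²)) = 0.249339·exp(-1.64258) = 0.0482422
  L_C = (1/(0.8·√(2π)))·exp(−(3.8−8.6)²/(2·0.8²)) = 0.498678·exp(-18.00000) = 7.59485e-09
Prior × likelihood for each component:
  w_A·L_A = 0.32 × 0.00295457 = 0.000945461
  w_B·L_B = 0.25 × 0.0482422 = 0.0120606
  w_C·L_C = 0.43 × 7.59485e-09 = 3.26579e-09
Denominator: 0.000945461 + 0.0120606 + 3.26579e-09 = 0.013006
P(Group B | the observation) ≈ 0.9273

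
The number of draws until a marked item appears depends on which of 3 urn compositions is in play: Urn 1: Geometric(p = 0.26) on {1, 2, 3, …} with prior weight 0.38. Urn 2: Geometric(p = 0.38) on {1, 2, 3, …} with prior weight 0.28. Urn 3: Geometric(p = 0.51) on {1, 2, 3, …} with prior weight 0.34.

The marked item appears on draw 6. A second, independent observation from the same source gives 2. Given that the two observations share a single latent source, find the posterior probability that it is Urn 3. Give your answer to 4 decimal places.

P(component k | x) = w_k·f_k(x) / marginal(x), where marginal(x) = Σ_j w_j·f_j(x).
Since both observations come from the same component, the likelihood for component k is f_k(x₁)·f_k(x₂).
  L_1 = [0.0576942] × [0.1924] = 0.0111004
  L_2 = [0.034813] × [0.2356] = 0.00820195
  L_3 = [0.0144062] × [0.2499] = 0.00360012
Prior × likelihood for each component:
  w_1·L_1 = 0.38 × 0.0111004 = 0.00421814
  w_2·L_2 = 0.28 × 0.00820195 = 0.00229655
  w_3·L_3 = 0.34 × 0.00360012 = 0.00122404
Denominator: 0.00421814 + 0.00229655 + 0.00122404 = 0.00773872
So the posterior for Urn 3 is 0.00122404 / 0.00773872 ≈ 0.1582.

0.1582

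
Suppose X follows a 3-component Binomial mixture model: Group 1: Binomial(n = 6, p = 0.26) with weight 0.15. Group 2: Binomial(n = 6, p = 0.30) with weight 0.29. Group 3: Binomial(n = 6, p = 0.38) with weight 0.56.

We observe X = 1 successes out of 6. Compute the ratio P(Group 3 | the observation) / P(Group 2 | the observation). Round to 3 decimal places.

Since P(k|x) ∝ π_k f_k(x), the posterior odds are π_i f_i(x) / (π_j f_j(x)).
Binomial probabilities:
  L_1 = 0.346165
  L_2 = 0.302526
  L_3 = 0.208878
0.116972 / 0.0877325 ≈ 1.333

1.333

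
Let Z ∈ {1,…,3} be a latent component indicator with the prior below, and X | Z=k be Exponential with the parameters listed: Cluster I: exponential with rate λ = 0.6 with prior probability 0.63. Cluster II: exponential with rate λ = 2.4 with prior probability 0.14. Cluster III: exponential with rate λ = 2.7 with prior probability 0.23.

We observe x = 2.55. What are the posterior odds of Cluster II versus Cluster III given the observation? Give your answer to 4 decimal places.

1.1627

Only the two components matter; the odds are (P(Z=i) f_i(x)) / (P(Z=j) f_j(x)).
Evaluate each component's likelihood at the observed value:
  p_I = 0.6·e^(−0.6·2.55) = 0.6·e^(−1.5300) = 0.129921
  p_II = 2.4·e^(−2.4·2.55) = 2.4·e^(−6.1200) = 0.00527629
  p_III = 2.7·e^(−2.7·2.55) = 2.7·e^(−6.8850) = 0.00276214
Posterior odds = (P(Z=II)·p_II) / (P(Z=III)·p_III) = (0.14·0.00527629) / (0.23·0.00276214) = 0.000738681 / 0.000635293 ≈ 1.1627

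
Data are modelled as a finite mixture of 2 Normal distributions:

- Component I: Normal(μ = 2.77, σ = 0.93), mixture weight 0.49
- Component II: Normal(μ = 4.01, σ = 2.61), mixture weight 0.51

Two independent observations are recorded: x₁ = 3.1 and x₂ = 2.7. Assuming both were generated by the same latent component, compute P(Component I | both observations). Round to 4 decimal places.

Apply Bayes' rule: the posterior for each component is proportional to its prior times its likelihood at x.
Since both observations come from the same component, the likelihood for component k is f_k(x₁)·f_k(x₂).
  L_I = [(1/(0.93·√(2π)))·exp(−(3.1−2.77)²/(2·0.93²)) = 0.428970·exp(-0.06296) = 0.402797] × [0.427757] = 0.172299
  L_II = [(1/(2.61·√(2π)))·exp(−(3.1−4.01)²/(2·2.61²)) = 0.152851·exp(-0.06078) = 0.143838] × [0.134762] = 0.0193838
Weight by the priors:
  π_I·L_I = 0.49 × 0.172299 = 0.0844265
  π_II·L_II = 0.51 × 0.0193838 = 0.00988573
Marginal: 0.0844265 + 0.00988573 = 0.0943123
P(Component I | x₁,x₂) ≈ 0.8952

0.8952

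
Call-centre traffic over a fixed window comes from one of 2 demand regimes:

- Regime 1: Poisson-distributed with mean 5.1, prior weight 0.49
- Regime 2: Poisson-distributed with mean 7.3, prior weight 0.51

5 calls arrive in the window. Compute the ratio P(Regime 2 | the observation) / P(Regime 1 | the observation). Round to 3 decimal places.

The posterior odds equal the prior odds times the likelihood ratio: (π_i/π_j)·(f_i(x)/f_j(x)).
Component likelihoods at x = 5 calls:
  f_1 = e^(−5.1)·5.1^5/5! = 0.175294
  f_2 = e^(−7.3)·7.3^5/5! = 0.116703
0.0595187 / 0.0858942 ≈ 0.693

0.693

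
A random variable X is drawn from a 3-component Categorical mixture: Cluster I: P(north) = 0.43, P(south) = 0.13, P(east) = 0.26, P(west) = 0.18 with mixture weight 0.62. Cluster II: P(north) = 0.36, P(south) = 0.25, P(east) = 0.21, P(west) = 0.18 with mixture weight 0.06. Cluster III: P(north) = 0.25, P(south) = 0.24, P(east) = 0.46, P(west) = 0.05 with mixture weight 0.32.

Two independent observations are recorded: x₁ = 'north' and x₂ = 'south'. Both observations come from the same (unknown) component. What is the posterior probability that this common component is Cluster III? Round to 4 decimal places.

0.3240

Apply Bayes' rule: the posterior for each component is proportional to its prior times its likelihood at x.
Since both observations come from the same component, the likelihood for component k is f_k(x₁)·f_k(x₂).
  L_I = [P(north | comp) = 0.43] × [0.13] = 0.0559
  L_II = [P(north | comp) = 0.36] × [0.25] = 0.09
  L_III = [P(north | comp) = 0.25] × [0.24] = 0.06
Multiply by the mixture weights:
  w_I·L_I = 0.62 × 0.0559 = 0.034658
  w_II·L_II = 0.06 × 0.09 = 0.0054
  w_III·L_III = 0.32 × 0.06 = 0.0192
Sum: 0.034658 + 0.0054 + 0.0192 = 0.059258
P(Cluster III | x₁,x₂) ≈ 0.3240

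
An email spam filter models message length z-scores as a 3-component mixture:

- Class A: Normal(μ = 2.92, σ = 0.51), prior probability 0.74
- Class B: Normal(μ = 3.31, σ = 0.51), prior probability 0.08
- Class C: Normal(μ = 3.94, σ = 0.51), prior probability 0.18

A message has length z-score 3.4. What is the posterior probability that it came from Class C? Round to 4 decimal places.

By Bayes' theorem, P(k | x) = π_k f_k(x) / Σ_j π_j f_j(x).
Component likelihoods at x = 3.4:
  p_A = (1/(0.51·√(2π)))·exp(−(3.4−2.92)²/(2·0.51²)) = 0.782240·exp(-0.44291) = 0.502329
  p_B = (1/(0.51·√(2π)))·exp(−(3.4−3.31)²/(2·0.51²)) = 0.782240·exp(-0.01557) = 0.770154
  p_C = (1/(0.51·√(2π)))·exp(−(3.4−3.94)²/(2·0.51²)) = 0.782240·exp(-0.56055) = 0.446575
Prior × likelihood for each component:
  π_A·p_A = 0.74 × 0.502329 = 0.371723
  π_B·p_B = 0.08 × 0.770154 = 0.0616123
  π_C·p_C = 0.18 × 0.446575 = 0.0803835
Normaliser: 0.371723 + 0.0616123 + 0.0803835 = 0.513719
Responsibility of Class C: 0.0803835 / 0.513719 ≈ 0.1565

0.1565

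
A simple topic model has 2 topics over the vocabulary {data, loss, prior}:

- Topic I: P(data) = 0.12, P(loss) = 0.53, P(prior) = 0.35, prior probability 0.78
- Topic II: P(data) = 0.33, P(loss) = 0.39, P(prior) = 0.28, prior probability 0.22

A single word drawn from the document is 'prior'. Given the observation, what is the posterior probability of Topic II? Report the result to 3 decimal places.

Apply Bayes' rule: the posterior for each component is proportional to its prior times its likelihood at x.
Component likelihoods at x = 'prior':
  f_I = P(prior | comp) = 0.35
  f_II = P(prior | comp) = 0.28
Prior × likelihood for each component:
  π_I·f_I = 0.78 × 0.35 = 0.273
  π_II·f_II = 0.22 × 0.28 = 0.0616
Marginal: 0.273 + 0.0616 = 0.3346
P(Topic II | 'prior') ≈ 0.184

0.184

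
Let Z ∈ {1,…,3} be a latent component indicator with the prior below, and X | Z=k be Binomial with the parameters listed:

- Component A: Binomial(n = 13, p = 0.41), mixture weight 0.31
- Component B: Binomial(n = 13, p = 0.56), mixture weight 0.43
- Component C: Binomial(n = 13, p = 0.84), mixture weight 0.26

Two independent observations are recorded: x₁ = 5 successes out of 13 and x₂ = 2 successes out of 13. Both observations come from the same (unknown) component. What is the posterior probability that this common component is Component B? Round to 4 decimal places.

P(component k | x) = π_k·f_k(x) / marginal(x), where marginal(x) = Σ_j π_j·f_j(x).
Since both observations come from the same component, the likelihood for component k is f_k(x₁)·f_k(x₂).
  L_A = [0.218934] × [0.0395398] = 0.00865662
  L_B = [0.0995727] × [0.00292718] = 0.000291468
  L_C = [0.000231172] × [9.68218e-08] = 2.23825e-11
Unnormalised posteriors:
  π_A·L_A = 0.31 × 0.00865662 = 0.00268355
  π_B·L_B = 0.43 × 0.000291468 = 0.000125331
  π_C·L_C = 0.26 × 2.23825e-11 = 5.81944e-12
Sum: 0.00268355 + 0.000125331 + 5.81944e-12 = 0.00280888
P(Component B | data) ≈ 0.0446

0.0446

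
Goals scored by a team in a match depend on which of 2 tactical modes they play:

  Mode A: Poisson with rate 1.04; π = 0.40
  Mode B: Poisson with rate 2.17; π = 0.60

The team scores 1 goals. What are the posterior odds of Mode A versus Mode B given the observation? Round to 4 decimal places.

The posterior odds equal the prior odds times the likelihood ratio: (P(Z=i)/P(Z=j))·(f_i(x)/f_j(x)).
Poisson probabilities:
  p_A = e^(−1.04)·1.04^1/1! = 0.367593
  p_B = e^(−2.17)·2.17^1/1! = 0.247765
0.147037 / 0.148659 ≈ 0.9891

0.9891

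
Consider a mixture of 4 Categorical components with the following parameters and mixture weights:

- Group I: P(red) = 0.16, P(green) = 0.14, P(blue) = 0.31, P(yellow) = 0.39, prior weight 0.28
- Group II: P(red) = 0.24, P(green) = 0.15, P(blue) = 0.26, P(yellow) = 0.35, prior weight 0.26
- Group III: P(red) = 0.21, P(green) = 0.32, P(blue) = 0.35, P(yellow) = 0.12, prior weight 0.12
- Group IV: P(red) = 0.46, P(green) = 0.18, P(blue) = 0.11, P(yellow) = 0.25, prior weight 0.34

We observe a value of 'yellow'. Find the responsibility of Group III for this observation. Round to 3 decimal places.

0.048

By Bayes' theorem, P(k | x) = π_k f_k(x) / Σ_j π_j f_j(x).
Component likelihoods at x = 'yellow':
  p_I = P(yellow | comp) = 0.39
  p_II = P(yellow | comp) = 0.35
  p_III = P(yellow | comp) = 0.12
  p_IV = P(yellow | comp) = 0.25
Prior × likelihood for each component:
  π_I·p_I = 0.28 × 0.39 = 0.1092
  π_II·p_II = 0.26 × 0.35 = 0.091
  π_III·p_III = 0.12 × 0.12 = 0.0144
  π_IV·p_IV = 0.34 × 0.25 = 0.085
Marginal: 0.1092 + 0.091 + 0.0144 + 0.085 = 0.2996
P(Group III | 'yellow') = 0.0144 / 0.2996 ≈ 0.048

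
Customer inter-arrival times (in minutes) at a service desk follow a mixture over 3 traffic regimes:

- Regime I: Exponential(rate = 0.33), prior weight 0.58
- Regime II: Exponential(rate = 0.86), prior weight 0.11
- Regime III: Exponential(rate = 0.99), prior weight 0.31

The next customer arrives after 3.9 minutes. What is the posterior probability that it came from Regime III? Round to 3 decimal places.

P(component k | x) = π_k·f_k(x) / marginal(x), where marginal(x) = Σ_j π_j·f_j(x).
Exponential densities:
  f_I = 0.33·e^(−0.33·3.9) = 0.33·e^(−1.2870) = 0.0911123
  f_II = 0.86·e^(−0.86·3.9) = 0.86·e^(−3.3540) = 0.0300521
  f_III = 0.99·e^(−0.99·3.9) = 0.99·e^(−3.8610) = 0.0208365
Unnormalised posteriors:
  π_I·f_I = 0.58 × 0.0911123 = 0.0528451
  π_II·f_II = 0.11 × 0.0300521 = 0.00330573
  π_III·f_III = 0.31 × 0.0208365 = 0.00645931
Evidence: 0.0528451 + 0.00330573 + 0.00645931 = 0.0626102
So the posterior for Regime III is 0.00645931 / 0.0626102 ≈ 0.103.

0.103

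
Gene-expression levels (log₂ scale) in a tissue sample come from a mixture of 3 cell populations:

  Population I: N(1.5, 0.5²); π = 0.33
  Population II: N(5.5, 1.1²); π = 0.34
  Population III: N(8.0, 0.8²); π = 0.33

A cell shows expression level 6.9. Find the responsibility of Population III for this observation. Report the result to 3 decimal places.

0.538

By Bayes' theorem, P(k | x) = w_k f_k(x) / Σ_j w_j f_j(x).
Evaluate each component's likelihood at the observed value:
  p_I = 3.74874e-26
  p_II = 0.161352
  p_III = 0.193765
Unnormalised posteriors:
  w_I·p_I = 0.33 × 3.74874e-26 = 1.23709e-26
  w_II·p_II = 0.34 × 0.161352 = 0.0548597
  w_III·p_III = 0.33 × 0.193765 = 0.0639426
Normaliser: 1.23709e-26 + 0.0548597 + 0.0639426 = 0.118802
So the posterior for Population III is 0.0639426 / 0.118802 ≈ 0.538.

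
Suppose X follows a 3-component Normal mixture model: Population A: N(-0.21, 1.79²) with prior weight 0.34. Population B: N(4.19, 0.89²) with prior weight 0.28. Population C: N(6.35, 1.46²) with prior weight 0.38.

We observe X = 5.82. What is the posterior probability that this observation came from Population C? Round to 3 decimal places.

0.804

P(component k | x) = w_k·f_k(x) / marginal(x), where marginal(x) = Σ_j w_j·f_j(x).
Evaluate each component's likelihood at the observed value:
  L_A = (1/(1.79·√(2π)))·exp(−(5.82−-0.21)²/(2·1.79²)) = 0.222873·exp(-5.67412) = 0.000765275
  L_B = (1/(0.89·√(2π)))·exp(−(5.82−4.19)²/(2·0.89²)) = 0.448250·exp(-1.67712) = 0.0837827
  L_C = (1/(1.46·√(2π)))·exp(−(5.82−6.35)²/(2·1.46²)) = 0.273248·exp(-0.06589) = 0.255824
Unnormalised posteriors:
  w_A·L_A = 0.34 × 0.000765275 = 0.000260194
  w_B·L_B = 0.28 × 0.0837827 = 0.0234592
  w_C·L_C = 0.38 × 0.255824 = 0.0972132
Normaliser: 0.000260194 + 0.0234592 + 0.0972132 = 0.120933
Responsibility of Population C: 0.0972132 / 0.120933 ≈ 0.804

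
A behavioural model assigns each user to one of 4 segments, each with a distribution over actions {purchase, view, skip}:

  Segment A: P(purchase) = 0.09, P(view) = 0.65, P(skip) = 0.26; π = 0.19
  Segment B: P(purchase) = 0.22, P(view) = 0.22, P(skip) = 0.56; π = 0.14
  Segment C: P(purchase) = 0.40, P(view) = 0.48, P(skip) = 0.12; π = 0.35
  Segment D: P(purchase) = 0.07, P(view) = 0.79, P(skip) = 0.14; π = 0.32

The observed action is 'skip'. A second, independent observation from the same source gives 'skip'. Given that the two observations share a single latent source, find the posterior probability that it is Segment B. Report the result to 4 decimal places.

Posterior ∝ prior × likelihood, so P(k | x) ∝ π_k f_k(x); normalise over all components.
Since both observations come from the same component, the likelihood for component k is f_k(x₁)·f_k(x₂).
  f_A = [0.26] × [0.26] = 0.0676
  f_B = [0.56] × [0.56] = 0.3136
  f_C = [0.12] × [0.12] = 0.0144
  f_D = [0.14] × [0.14] = 0.0196
Multiply by the mixture weights:
  π_A·f_A = 0.19 × 0.0676 = 0.012844
  π_B·f_B = 0.14 × 0.3136 = 0.043904
  π_C·f_C = 0.35 × 0.0144 = 0.00504
  π_D·f_D = 0.32 × 0.0196 = 0.006272
Evidence: 0.012844 + 0.043904 + 0.00504 + 0.006272 = 0.06806
Responsibility of Segment B: 0.043904 / 0.06806 ≈ 0.6451

0.6451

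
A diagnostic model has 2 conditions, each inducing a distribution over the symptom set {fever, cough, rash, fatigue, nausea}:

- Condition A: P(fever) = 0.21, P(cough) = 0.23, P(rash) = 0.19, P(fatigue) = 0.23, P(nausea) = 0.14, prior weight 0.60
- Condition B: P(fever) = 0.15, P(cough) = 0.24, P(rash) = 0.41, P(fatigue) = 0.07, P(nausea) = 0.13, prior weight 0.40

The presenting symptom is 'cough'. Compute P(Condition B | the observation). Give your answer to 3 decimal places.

Posterior ∝ prior × likelihood, so P(k | x) ∝ π_k f_k(x); normalise over all components.
Component likelihoods at x = 'cough':
  f_A = P(cough | comp) = 0.23
  f_B = P(cough | comp) = 0.24
Weight by the priors:
  π_A·f_A = 0.60 × 0.23 = 0.138
  π_B·f_B = 0.40 × 0.24 = 0.096
Evidence: 0.138 + 0.096 = 0.234
P(Condition B | the observation) = 0.096 / 0.234 ≈ 0.410

0.410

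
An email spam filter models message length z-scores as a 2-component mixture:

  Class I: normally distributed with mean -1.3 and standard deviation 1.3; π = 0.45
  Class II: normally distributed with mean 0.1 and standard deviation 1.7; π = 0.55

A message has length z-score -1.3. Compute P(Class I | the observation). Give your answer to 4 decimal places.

The responsibility of component k is P(Z=k) f_k(x) divided by Σ_j P(Z=j) f_j(x).
Component likelihoods at x = -1.3:
  f_I = 0.306879
  f_II = 0.167183
Weight by the priors:
  P(Z=I)·f_I = 0.45 × 0.306879 = 0.138095
  P(Z=II)·f_II = 0.55 × 0.167183 = 0.0919506
Normaliser: 0.138095 + 0.0919506 = 0.230046
P(Class I | x) ≈ 0.6003

0.6003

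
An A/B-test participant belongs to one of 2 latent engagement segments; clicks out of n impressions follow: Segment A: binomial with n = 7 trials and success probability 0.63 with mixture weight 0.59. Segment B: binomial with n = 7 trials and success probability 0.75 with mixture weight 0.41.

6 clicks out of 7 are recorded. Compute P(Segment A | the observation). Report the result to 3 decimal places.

0.428

Apply Bayes' rule: the posterior for each component is proportional to its prior times its likelihood at x.
Binomial probabilities:
  f_A = C(7,6)·0.63^6·0.37^1 = 7·0.0625235·0.37 = 0.161936
  f_B = C(7,6)·0.75^6·0.25^1 = 7·0.177979·0.25 = 0.311462
Unnormalised posteriors:
  P(Z=A)·f_A = 0.59 × 0.161936 = 0.0955422
  P(Z=B)·f_B = 0.41 × 0.311462 = 0.1277
Sum: 0.0955422 + 0.1277 = 0.223242
Responsibility of Segment A: 0.0955422 / 0.223242 ≈ 0.428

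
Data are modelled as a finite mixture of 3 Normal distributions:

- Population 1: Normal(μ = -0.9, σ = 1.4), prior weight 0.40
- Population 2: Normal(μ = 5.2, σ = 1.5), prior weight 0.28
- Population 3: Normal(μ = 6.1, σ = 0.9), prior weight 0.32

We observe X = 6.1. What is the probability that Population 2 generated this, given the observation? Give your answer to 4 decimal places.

The responsibility of component k is π_k f_k(x) divided by Σ_j π_j f_j(x).
Component likelihoods at x = 6.1:
  f_1 = (1/(1.4·√(2π)))·exp(−(6.1−-0.9)²/(2·1.4²)) = 0.284959·exp(-12.50000) = 1.06194e-06
  f_2 = (1/(1.5·√(2π)))·exp(−(6.1−5.2)²/(2·1.5²)) = 0.265962·exp(-0.18000) = 0.22215
  f_3 = (1/(0.9·√(2π)))·exp(−(6.1−6.1)²/(2·0.9²)) = 0.443269·exp(-0.00000) = 0.443269
Unnormalised posteriors:
  π_1·f_1 = 0.40 × 1.06194e-06 = 4.24777e-07
  π_2·f_2 = 0.28 × 0.22215 = 0.0622019
  π_3·f_3 = 0.32 × 0.443269 = 0.141846
Sum: 4.24777e-07 + 0.0622019 + 0.141846 = 0.204048
P(Population 2 | 6.1) = 0.0622019 / 0.204048 ≈ 0.3048

0.3048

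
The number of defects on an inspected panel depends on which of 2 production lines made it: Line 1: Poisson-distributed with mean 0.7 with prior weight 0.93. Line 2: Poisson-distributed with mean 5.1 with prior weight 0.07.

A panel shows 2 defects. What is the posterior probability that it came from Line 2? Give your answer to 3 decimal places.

0.047

Apply Bayes' rule: the posterior for each component is proportional to its prior times its likelihood at x.
Poisson probabilities:
  p_1 = 0.121663
  p_2 = 0.0792882
Weight by the priors:
  w_1·p_1 = 0.93 × 0.121663 = 0.113147
  w_2·p_2 = 0.07 × 0.0792882 = 0.00555017
Normaliser: 0.113147 + 0.00555017 = 0.118697
P(Line 2 | 2 defects) = 0.00555017 / 0.118697 ≈ 0.047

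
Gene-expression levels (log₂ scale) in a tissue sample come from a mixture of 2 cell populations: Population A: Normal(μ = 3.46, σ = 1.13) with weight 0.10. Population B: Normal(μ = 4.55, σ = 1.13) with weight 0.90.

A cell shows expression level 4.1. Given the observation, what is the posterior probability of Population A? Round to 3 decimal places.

0.093

The responsibility of component k is P(Z=k) f_k(x) divided by Σ_j P(Z=j) f_j(x).
Evaluate each component's likelihood at the observed value:
  f_A = 0.300729
  f_B = 0.326133
Multiply by the mixture weights:
  P(Z=A)·f_A = 0.10 × 0.300729 = 0.0300729
  P(Z=B)·f_B = 0.90 × 0.326133 = 0.29352
Normaliser: 0.0300729 + 0.29352 = 0.323593
P(Population A | x) ≈ 0.093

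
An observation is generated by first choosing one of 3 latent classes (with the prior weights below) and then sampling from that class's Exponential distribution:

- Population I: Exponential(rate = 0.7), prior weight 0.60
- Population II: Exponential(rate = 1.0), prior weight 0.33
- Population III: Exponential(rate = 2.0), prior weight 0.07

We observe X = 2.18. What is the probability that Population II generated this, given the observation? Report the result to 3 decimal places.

0.286

Posterior ∝ prior × likelihood, so P(k | x) ∝ π_k f_k(x); normalise over all components.
Evaluate each component's likelihood at the observed value:
  p_I = 0.152182
  p_II = 0.113042
  p_III = 0.0255568
Prior × likelihood for each component:
  π_I·p_I = 0.60 × 0.152182 = 0.0913095
  π_II·p_II = 0.33 × 0.113042 = 0.0373037
  π_III·p_III = 0.07 × 0.0255568 = 0.00178897
Denominator: 0.0913095 + 0.0373037 + 0.00178897 = 0.130402
So the posterior for Population II is 0.0373037 / 0.130402 ≈ 0.286.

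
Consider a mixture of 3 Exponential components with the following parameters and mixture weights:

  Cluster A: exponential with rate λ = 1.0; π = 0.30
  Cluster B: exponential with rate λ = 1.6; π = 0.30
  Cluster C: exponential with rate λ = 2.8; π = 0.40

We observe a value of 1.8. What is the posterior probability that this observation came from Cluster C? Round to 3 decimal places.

0.087

Apply Bayes' rule: the posterior for each component is proportional to its prior times its likelihood at x.
Exponential densities:
  L_A = 0.165299
  L_B = 0.0898156
  L_C = 0.0181265
Weight by the priors:
  w_A·L_A = 0.30 × 0.165299 = 0.0495897
  w_B·L_B = 0.30 × 0.0898156 = 0.0269447
  w_C·L_C = 0.40 × 0.0181265 = 0.0072506
Marginal: 0.0495897 + 0.0269447 + 0.0072506 = 0.083785
P(Cluster C | data) ≈ 0.087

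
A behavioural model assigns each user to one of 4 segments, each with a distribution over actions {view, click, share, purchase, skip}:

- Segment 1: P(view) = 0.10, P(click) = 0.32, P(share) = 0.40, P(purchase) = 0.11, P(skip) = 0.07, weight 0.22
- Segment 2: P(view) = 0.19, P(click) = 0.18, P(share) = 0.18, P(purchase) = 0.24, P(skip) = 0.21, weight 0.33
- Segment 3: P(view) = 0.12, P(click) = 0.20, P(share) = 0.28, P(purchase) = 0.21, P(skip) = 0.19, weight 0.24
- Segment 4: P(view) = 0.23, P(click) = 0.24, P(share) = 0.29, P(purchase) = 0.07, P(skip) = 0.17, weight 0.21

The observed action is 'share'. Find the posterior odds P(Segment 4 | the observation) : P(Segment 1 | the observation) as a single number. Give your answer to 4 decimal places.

Only the two components matter; the odds are (π_i f_i(x)) / (π_j f_j(x)).
Component likelihoods at x = 'share':
  L_1 = P(share | comp) = 0.40
  L_2 = P(share | comp) = 0.18
  L_3 = P(share | comp) = 0.28
  L_4 = P(share | comp) = 0.29
Posterior odds = (π_4·L_4) / (π_1·L_1) = (0.21·0.29) / (0.22·0.4) = 0.0609 / 0.088 ≈ 0.6920

0.6920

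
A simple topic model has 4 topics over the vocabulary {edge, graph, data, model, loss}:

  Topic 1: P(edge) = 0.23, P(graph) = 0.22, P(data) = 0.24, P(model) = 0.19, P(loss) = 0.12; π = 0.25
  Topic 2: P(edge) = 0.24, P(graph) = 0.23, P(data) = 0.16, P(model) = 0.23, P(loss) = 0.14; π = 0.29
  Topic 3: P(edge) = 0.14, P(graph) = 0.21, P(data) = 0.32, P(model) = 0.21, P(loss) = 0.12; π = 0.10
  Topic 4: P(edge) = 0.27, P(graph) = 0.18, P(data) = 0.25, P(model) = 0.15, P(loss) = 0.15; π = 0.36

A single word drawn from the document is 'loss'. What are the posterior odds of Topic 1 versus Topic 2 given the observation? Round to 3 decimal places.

0.739

Posterior odds = (π_i f_i(x)) / (π_j f_j(x)); the normalising sum cancels.
Component likelihoods at x = 'loss':
  p_1 = 0.12
  p_2 = 0.14
  p_3 = 0.12
  p_4 = 0.15
Odds = (0.25/0.29) × (0.12/0.14) = 0.862069 × 0.857143 ≈ 0.739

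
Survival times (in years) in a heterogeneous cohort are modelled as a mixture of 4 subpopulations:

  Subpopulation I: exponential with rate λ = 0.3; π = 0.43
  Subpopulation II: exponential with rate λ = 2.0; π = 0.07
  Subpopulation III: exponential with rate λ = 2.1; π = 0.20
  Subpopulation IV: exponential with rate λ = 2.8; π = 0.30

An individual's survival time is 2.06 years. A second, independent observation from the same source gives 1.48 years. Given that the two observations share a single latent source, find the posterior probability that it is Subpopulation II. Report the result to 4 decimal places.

Apply Bayes' rule: the posterior for each component is proportional to its prior times its likelihood at x.
Since both observations come from the same component, the likelihood for component k is f_k(x₁)·f_k(x₂).
  L_I = [0.161706] × [0.19244] = 0.0311187
  L_II = [0.032489] × [0.103638] = 0.00336709
  L_III = [0.0277627] × [0.0938495] = 0.00260551
  L_IV = [0.00875281] × [0.044406] = 0.000388677
Weight by the priors:
  π_I·L_I = 0.43 × 0.0311187 = 0.0133811
  π_II·L_II = 0.07 × 0.00336709 = 0.000235696
  π_III·L_III = 0.20 × 0.00260551 = 0.000521103
  π_IV·L_IV = 0.30 × 0.000388677 = 0.000116603
Normaliser: 0.0133811 + 0.000235696 + 0.000521103 + 0.000116603 = 0.0142545
Responsibility of Subpopulation II: 0.000235696 / 0.0142545 ≈ 0.0165

0.0165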